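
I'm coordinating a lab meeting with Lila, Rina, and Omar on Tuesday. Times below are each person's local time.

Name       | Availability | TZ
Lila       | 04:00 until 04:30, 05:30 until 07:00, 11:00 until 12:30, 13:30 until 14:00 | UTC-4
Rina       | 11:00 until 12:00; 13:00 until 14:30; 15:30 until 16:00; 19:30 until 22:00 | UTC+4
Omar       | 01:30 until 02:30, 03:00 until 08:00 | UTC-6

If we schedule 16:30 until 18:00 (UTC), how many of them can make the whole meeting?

Lila in UTC: 08:00-08:30, 09:30-11:00, 15:00-16:30, 17:30-18:00 (add 4h to convert from UTC-4).
Rina in UTC: 07:00-08:00, 09:00-10:30, 11:30-12:00, 15:30-18:00 (subtract 4h to convert from UTC+4).
Omar in UTC: 07:30-08:30, 09:00-14:00 (add 6h to convert from UTC-6).
Rina can make the full 16:30-18:00 slot — that's 1.

1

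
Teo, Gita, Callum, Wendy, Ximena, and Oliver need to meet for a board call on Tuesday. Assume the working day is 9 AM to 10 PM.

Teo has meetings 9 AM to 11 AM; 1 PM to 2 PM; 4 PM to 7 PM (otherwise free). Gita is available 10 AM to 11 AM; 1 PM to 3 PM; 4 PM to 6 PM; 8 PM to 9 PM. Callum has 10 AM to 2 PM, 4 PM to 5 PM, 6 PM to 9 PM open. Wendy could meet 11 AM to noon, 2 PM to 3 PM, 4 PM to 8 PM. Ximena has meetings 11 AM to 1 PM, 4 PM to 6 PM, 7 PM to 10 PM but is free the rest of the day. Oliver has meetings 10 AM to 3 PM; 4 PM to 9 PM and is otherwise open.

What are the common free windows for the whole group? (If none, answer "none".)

none

Teo free: 11:00-13:00, 14:00-16:00, 19:00-22:00 (invert busy blocks within the working day).
Gita free: 10:00-11:00, 13:00-15:00, 16:00-18:00, 20:00-21:00.
Callum free: 10:00-14:00, 16:00-17:00, 18:00-21:00.
Wendy free: 11:00-12:00, 14:00-15:00, 16:00-20:00.
Ximena free: 09:00-11:00, 13:00-16:00, 18:00-19:00 (invert busy blocks within the working day).
Oliver free: 09:00-10:00, 15:00-16:00, 21:00-22:00 (invert busy blocks within the working day).
Teo ∩ Gita: 14:00-15:00, 20:00-21:00.
Teo ∩ Gita ∩ Callum: 20:00-21:00.
Teo ∩ Gita ∩ Callum ∩ Wendy: ∅.
Teo ∩ Gita ∩ Callum ∩ Wendy ∩ Ximena: ∅.
Teo ∩ Gita ∩ Callum ∩ Wendy ∩ Ximena ∩ Oliver: ∅.
There is no time when everyone is free.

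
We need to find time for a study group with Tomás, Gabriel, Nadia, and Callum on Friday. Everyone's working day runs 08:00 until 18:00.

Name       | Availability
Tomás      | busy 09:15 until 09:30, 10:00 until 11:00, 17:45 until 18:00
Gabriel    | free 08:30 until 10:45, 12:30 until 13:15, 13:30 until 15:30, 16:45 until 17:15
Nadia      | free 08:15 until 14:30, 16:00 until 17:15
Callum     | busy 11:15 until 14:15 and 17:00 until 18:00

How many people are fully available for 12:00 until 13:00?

2

Tomás free: 08:00-09:15, 09:30-10:00, 11:00-17:45 (invert busy blocks within the working day).
Gabriel free: 08:30-10:45, 12:30-13:15, 13:30-15:30, 16:45-17:15.
Nadia free: 08:15-14:30, 16:00-17:15.
Callum free: 08:00-11:15, 14:15-17:00 (invert busy blocks within the working day).
Tomás and Nadia can make the full 12:00-13:00 slot — that's 2.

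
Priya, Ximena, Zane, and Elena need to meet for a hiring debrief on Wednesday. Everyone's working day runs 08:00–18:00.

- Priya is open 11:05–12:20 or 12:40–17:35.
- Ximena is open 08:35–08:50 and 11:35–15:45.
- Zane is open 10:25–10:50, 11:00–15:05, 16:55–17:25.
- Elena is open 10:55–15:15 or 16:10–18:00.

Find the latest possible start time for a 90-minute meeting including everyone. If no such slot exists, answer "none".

13:35

Priya ∩ Ximena: 11:35-12:20, 12:40-15:45.
Priya ∩ Ximena ∩ Zane: 11:35-12:20, 12:40-15:05.
Priya ∩ Ximena ∩ Zane ∩ Elena: 11:35-12:20, 12:40-15:05.
So the common availability across everyone is 11:35-12:20, 12:40-15:05.
The last common window of at least 90 minutes is 12:40-15:05; a 90-minute meeting can start as late as 13:35 and still end by 15:05.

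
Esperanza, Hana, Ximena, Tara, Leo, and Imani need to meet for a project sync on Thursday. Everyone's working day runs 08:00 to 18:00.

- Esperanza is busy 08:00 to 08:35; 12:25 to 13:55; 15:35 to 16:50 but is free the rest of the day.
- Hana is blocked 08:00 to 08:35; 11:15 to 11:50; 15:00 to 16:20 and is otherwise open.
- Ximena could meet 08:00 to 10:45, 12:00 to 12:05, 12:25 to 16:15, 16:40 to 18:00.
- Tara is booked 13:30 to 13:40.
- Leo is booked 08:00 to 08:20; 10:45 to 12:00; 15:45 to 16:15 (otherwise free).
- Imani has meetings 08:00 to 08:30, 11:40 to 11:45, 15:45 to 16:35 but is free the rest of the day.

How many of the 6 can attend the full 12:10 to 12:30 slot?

Esperanza free: 08:35-12:25, 13:55-15:35, 16:50-18:00 (invert busy blocks within the working day).
Hana free: 08:35-11:15, 11:50-15:00, 16:20-18:00 (invert busy blocks within the working day).
Ximena free: 08:00-10:45, 12:00-12:05, 12:25-16:15, 16:40-18:00.
Tara free: 08:00-13:30, 13:40-18:00 (invert busy blocks within the working day).
Leo free: 08:20-10:45, 12:00-15:45, 16:15-18:00 (invert busy blocks within the working day).
Imani free: 08:30-11:40, 11:45-15:45, 16:35-18:00 (invert busy blocks within the working day).
Hana, Tara, Leo, and Imani can make the full 12:10-12:30 slot — that's 4.

4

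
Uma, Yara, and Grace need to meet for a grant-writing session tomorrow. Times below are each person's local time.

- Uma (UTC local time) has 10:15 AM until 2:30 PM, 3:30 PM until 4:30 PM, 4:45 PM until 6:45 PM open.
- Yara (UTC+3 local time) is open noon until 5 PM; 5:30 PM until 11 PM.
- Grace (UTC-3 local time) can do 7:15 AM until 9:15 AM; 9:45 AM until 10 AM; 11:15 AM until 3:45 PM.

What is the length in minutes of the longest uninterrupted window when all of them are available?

Uma in UTC: 10:15-14:30, 15:30-16:30, 16:45-18:45.
Yara in UTC: 09:00-14:00, 14:30-20:00 (subtract 3h to convert from UTC+3).
Grace in UTC: 10:15-12:15, 12:45-13:00, 14:15-18:45 (add 3h to convert from UTC-3).
Uma ∩ Yara: 10:15-14:00, 15:30-16:30, 16:45-18:45.
Uma ∩ Yara ∩ Grace: 10:15-12:15, 12:45-13:00, 15:30-16:30, 16:45-18:45.
The longest is 10:15-12:15 at 120 minutes.

120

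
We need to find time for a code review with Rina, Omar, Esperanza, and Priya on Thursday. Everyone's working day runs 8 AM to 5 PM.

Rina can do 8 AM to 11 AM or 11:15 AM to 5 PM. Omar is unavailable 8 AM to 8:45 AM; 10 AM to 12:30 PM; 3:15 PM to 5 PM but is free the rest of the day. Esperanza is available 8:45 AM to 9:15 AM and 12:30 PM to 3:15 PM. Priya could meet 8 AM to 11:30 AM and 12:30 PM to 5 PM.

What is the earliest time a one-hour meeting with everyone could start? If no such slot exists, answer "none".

Rina free: 08:00-11:00, 11:15-17:00.
Omar free: 08:45-10:00, 12:30-15:15 (invert busy blocks within the working day).
Esperanza free: 08:45-09:15, 12:30-15:15.
Priya free: 08:00-11:30, 12:30-17:00.
Rina ∩ Omar: 08:45-10:00, 12:30-15:15.
Rina ∩ Omar ∩ Esperanza: 08:45-09:15, 12:30-15:15.
Rina ∩ Omar ∩ Esperanza ∩ Priya: 08:45-09:15, 12:30-15:15.
So the common availability across everyone is 08:45-09:15, 12:30-15:15.
The first common window of at least 60 minutes is 12:30-15:15, so the earliest start is 12:30.

12:30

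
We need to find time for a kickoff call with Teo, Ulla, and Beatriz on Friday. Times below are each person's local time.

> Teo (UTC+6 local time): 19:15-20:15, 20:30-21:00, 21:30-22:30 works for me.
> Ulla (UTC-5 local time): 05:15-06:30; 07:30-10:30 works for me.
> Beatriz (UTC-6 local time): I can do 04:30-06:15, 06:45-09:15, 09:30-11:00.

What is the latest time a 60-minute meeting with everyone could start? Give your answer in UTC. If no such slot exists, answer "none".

Teo in UTC: 13:15-14:15, 14:30-15:00, 15:30-16:30 (subtract 6h to convert from UTC+6).
Ulla in UTC: 10:15-11:30, 12:30-15:30 (add 5h to convert from UTC-5).
Beatriz in UTC: 10:30-12:15, 12:45-15:15, 15:30-17:00 (add 6h to convert from UTC-6).
Teo ∩ Ulla: 13:15-14:15, 14:30-15:00.
Teo ∩ Ulla ∩ Beatriz: 13:15-14:15, 14:30-15:00.
The last common window of at least 60 minutes is 13:15-14:15; a 60-minute meeting can start as late as 13:15 and still end by 14:15.

13:15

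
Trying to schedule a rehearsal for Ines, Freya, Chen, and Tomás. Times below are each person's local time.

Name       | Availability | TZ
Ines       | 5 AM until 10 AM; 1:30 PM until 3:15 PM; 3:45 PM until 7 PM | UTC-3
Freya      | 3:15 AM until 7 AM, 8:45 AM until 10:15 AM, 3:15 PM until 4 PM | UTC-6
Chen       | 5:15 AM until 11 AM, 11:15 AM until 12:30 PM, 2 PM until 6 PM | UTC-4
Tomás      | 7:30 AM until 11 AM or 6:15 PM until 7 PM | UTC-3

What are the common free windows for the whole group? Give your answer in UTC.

Ines in UTC: 08:00-13:00, 16:30-18:15, 18:45-22:00 (add 3h to convert from UTC-3).
Freya in UTC: 09:15-13:00, 14:45-16:15, 21:15-22:00 (add 6h to convert from UTC-6).
Chen in UTC: 09:15-15:00, 15:15-16:30, 18:00-22:00 (add 4h to convert from UTC-4).
Tomás in UTC: 10:30-14:00, 21:15-22:00 (add 3h to convert from UTC-3).
Ines ∩ Freya: 09:15-13:00, 21:15-22:00.
Ines ∩ Freya ∩ Chen: 09:15-13:00, 21:15-22:00.
Ines ∩ Freya ∩ Chen ∩ Tomás: 10:30-13:00, 21:15-22:00.
Those are the intersection windows.

10:30-13:00, 21:15-22:00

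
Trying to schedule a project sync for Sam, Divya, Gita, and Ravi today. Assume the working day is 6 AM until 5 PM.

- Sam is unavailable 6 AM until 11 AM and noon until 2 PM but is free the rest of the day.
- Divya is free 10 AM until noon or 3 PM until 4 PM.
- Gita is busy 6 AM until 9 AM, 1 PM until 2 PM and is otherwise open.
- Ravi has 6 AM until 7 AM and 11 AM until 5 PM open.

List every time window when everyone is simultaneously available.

11:00-12:00, 15:00-16:00

Sam free: 11:00-12:00, 14:00-17:00 (invert busy blocks within the working day).
Divya free: 10:00-12:00, 15:00-16:00.
Gita free: 09:00-13:00, 14:00-17:00 (invert busy blocks within the working day).
Ravi free: 06:00-07:00, 11:00-17:00.
Sam ∩ Divya: 11:00-12:00, 15:00-16:00.
Sam ∩ Divya ∩ Gita: 11:00-12:00, 15:00-16:00.
Sam ∩ Divya ∩ Gita ∩ Ravi: 11:00-12:00, 15:00-16:00.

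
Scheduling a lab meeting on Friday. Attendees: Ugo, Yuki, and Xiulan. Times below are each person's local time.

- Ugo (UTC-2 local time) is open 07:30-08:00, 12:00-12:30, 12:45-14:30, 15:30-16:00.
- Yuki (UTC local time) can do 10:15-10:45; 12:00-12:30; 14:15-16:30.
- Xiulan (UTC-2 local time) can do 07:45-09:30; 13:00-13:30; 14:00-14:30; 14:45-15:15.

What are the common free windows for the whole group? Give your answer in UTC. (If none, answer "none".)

15:00-15:30, 16:00-16:30

Ugo in UTC: 09:30-10:00, 14:00-14:30, 14:45-16:30, 17:30-18:00 (add 2h to convert from UTC-2).
Yuki in UTC: 10:15-10:45, 12:00-12:30, 14:15-16:30.
Xiulan in UTC: 09:45-11:30, 15:00-15:30, 16:00-16:30, 16:45-17:15 (add 2h to convert from UTC-2).
Ugo ∩ Yuki: 14:15-14:30, 14:45-16:30.
Ugo ∩ Yuki ∩ Xiulan: 15:00-15:30, 16:00-16:30.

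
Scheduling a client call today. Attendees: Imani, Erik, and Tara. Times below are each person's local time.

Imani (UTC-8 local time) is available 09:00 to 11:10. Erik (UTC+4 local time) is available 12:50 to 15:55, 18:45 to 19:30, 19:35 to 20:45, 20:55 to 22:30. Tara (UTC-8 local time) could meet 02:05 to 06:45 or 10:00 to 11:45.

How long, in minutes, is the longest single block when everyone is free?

30

Imani in UTC: 17:00-19:10 (add 8h to convert from UTC-8).
Erik in UTC: 08:50-11:55, 14:45-15:30, 15:35-16:45, 16:55-18:30 (subtract 4h to convert from UTC+4).
Tara in UTC: 10:05-14:45, 18:00-19:45 (add 8h to convert from UTC-8).
Imani ∩ Erik: 17:00-18:30.
Imani ∩ Erik ∩ Tara: 18:00-18:30.
The longest is 18:00-18:30 at 30 minutes.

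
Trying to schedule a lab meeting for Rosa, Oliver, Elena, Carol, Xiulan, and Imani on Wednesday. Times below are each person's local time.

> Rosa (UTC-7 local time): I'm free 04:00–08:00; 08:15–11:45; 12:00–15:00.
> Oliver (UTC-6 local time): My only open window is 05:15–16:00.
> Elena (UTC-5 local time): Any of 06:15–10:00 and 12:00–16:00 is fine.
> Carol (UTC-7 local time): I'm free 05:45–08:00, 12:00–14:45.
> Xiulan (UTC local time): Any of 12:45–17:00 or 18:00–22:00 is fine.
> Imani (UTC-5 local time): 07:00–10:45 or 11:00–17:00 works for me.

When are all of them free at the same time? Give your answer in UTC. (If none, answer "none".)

12:45-15:00, 19:00-21:00

Rosa in UTC: 11:00-15:00, 15:15-18:45, 19:00-22:00 (add 7h to convert from UTC-7).
Oliver in UTC: 11:15-22:00 (add 6h to convert from UTC-6).
Elena in UTC: 11:15-15:00, 17:00-21:00 (add 5h to convert from UTC-5).
Carol in UTC: 12:45-15:00, 19:00-21:45 (add 7h to convert from UTC-7).
Xiulan in UTC: 12:45-17:00, 18:00-22:00.
Imani in UTC: 12:00-15:45, 16:00-22:00 (add 5h to convert from UTC-5).
Rosa ∩ Oliver: 11:15-15:00, 15:15-18:45, 19:00-22:00.
Rosa ∩ Oliver ∩ Elena: 11:15-15:00, 17:00-18:45, 19:00-21:00.
Rosa ∩ Oliver ∩ Elena ∩ Carol: 12:45-15:00, 19:00-21:00.
Rosa ∩ Oliver ∩ Elena ∩ Carol ∩ Xiulan: 12:45-15:00, 19:00-21:00.
Rosa ∩ Oliver ∩ Elena ∩ Carol ∩ Xiulan ∩ Imani: 12:45-15:00, 19:00-21:00.
Those are the intersection windows.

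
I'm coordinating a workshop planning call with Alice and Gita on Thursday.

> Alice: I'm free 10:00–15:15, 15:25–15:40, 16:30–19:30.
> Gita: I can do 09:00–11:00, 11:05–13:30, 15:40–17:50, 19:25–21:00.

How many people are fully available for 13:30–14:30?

Alice can make the full 13:30-14:30 slot — that's 1.

1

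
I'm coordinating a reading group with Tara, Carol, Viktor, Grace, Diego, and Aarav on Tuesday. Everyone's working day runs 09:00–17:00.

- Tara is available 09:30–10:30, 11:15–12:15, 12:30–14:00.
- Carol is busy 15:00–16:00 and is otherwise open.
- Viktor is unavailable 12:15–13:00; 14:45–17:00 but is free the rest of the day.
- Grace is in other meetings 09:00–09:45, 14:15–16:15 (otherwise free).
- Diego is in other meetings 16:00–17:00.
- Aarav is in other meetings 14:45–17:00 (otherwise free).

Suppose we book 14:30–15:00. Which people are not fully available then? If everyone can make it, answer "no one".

Tara free: 09:30-10:30, 11:15-12:15, 12:30-14:00.
Carol free: 09:00-15:00, 16:00-17:00 (invert busy blocks within the working day).
Viktor free: 09:00-12:15, 13:00-14:45 (invert busy blocks within the working day).
Grace free: 09:45-14:15, 16:15-17:00 (invert busy blocks within the working day).
Diego free: 09:00-16:00 (invert busy blocks within the working day).
Aarav free: 09:00-14:45 (invert busy blocks within the working day).
Tara: not fully free for 14:30-15:00. Carol: free for 14:30-15:00. Viktor: not fully free for 14:30-15:00. Grace: not fully free for 14:30-15:00. Diego: free for 14:30-15:00. Aarav: not fully free for 14:30-15:00.

Aarav, Grace, Tara, Viktor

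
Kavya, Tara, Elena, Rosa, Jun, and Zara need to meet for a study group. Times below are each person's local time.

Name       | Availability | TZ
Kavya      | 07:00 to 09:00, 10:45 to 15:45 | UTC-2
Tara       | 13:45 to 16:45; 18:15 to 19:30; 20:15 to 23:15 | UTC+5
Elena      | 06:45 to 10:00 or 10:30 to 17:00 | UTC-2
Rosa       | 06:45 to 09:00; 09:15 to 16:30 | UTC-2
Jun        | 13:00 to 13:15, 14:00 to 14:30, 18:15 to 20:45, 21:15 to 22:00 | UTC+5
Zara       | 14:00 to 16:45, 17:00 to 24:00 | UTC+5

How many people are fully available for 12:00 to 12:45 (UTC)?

Kavya in UTC: 09:00-11:00, 12:45-17:45 (add 2h to convert from UTC-2).
Tara in UTC: 08:45-11:45, 13:15-14:30, 15:15-18:15 (subtract 5h to convert from UTC+5).
Elena in UTC: 08:45-12:00, 12:30-19:00 (add 2h to convert from UTC-2).
Rosa in UTC: 08:45-11:00, 11:15-18:30 (add 2h to convert from UTC-2).
Jun in UTC: 08:00-08:15, 09:00-09:30, 13:15-15:45, 16:15-17:00 (subtract 5h to convert from UTC+5).
Zara in UTC: 09:00-11:45, 12:00-19:00 (subtract 5h to convert from UTC+5).
Rosa and Zara can make the full 12:00-12:45 slot — that's 2.

2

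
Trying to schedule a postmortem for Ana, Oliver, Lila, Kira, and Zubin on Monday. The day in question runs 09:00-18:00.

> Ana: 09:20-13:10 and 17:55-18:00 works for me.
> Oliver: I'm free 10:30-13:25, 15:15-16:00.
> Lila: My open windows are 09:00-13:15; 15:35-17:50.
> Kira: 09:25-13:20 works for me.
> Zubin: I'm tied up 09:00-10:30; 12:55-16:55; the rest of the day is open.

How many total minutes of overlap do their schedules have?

145

Ana free: 09:20-13:10, 17:55-18:00.
Oliver free: 10:30-13:25, 15:15-16:00.
Lila free: 09:00-13:15, 15:35-17:50.
Kira free: 09:25-13:20.
Zubin free: 10:30-12:55, 16:55-18:00 (invert busy blocks within the working day).
Ana ∩ Oliver: 10:30-13:10.
Ana ∩ Oliver ∩ Lila: 10:30-13:10.
Ana ∩ Oliver ∩ Lila ∩ Kira: 10:30-13:10.
Ana ∩ Oliver ∩ Lila ∩ Kira ∩ Zubin: 10:30-12:55.
That's a single block of 145 minutes.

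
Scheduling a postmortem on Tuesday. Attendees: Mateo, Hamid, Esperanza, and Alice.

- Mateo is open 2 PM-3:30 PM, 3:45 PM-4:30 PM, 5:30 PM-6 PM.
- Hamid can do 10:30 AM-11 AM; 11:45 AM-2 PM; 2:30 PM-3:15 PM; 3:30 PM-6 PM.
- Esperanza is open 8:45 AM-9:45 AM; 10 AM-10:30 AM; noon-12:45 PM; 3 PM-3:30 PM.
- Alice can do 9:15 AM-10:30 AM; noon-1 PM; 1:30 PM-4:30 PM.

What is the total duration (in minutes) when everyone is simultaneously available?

15

Mateo ∩ Hamid: 14:30-15:15, 15:45-16:30, 17:30-18:00.
Mateo ∩ Hamid ∩ Esperanza: 15:00-15:15.
Mateo ∩ Hamid ∩ Esperanza ∩ Alice: 15:00-15:15.
That's a single block of 15 minutes.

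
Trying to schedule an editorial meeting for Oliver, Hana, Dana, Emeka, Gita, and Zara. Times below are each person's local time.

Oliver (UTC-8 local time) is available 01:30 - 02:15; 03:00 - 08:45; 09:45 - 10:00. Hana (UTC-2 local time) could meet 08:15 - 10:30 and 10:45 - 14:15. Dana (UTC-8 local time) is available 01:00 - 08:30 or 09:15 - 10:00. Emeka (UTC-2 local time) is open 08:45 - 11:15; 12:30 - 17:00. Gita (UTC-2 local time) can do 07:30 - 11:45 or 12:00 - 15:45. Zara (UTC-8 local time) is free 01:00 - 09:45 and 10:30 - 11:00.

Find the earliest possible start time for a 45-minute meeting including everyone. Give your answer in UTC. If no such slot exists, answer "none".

11:00

Oliver in UTC: 09:30-10:15, 11:00-16:45, 17:45-18:00 (add 8h to convert from UTC-8).
Hana in UTC: 10:15-12:30, 12:45-16:15 (add 2h to convert from UTC-2).
Dana in UTC: 09:00-16:30, 17:15-18:00 (add 8h to convert from UTC-8).
Emeka in UTC: 10:45-13:15, 14:30-19:00 (add 2h to convert from UTC-2).
Gita in UTC: 09:30-13:45, 14:00-17:45 (add 2h to convert from UTC-2).
Zara in UTC: 09:00-17:45, 18:30-19:00 (add 8h to convert from UTC-8).
Oliver ∩ Hana: 11:00-12:30, 12:45-16:15.
Oliver ∩ Hana ∩ Dana: 11:00-12:30, 12:45-16:15.
Oliver ∩ Hana ∩ Dana ∩ Emeka: 11:00-12:30, 12:45-13:15, 14:30-16:15.
Oliver ∩ Hana ∩ Dana ∩ Emeka ∩ Gita: 11:00-12:30, 12:45-13:15, 14:30-16:15.
Oliver ∩ Hana ∩ Dana ∩ Emeka ∩ Gita ∩ Zara: 11:00-12:30, 12:45-13:15, 14:30-16:15.
The first common window of at least 45 minutes is 11:00-12:30, so the earliest start is 11:00.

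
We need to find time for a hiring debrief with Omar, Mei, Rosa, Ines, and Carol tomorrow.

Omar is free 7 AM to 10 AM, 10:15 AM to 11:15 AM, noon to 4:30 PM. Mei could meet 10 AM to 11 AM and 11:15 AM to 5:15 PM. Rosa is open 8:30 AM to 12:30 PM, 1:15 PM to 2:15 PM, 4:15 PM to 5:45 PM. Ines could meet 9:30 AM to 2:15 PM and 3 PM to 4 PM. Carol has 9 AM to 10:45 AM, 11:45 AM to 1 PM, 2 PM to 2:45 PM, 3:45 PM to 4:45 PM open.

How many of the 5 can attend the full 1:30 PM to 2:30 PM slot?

Omar and Mei can make the full 13:30-14:30 slot — that's 2.

2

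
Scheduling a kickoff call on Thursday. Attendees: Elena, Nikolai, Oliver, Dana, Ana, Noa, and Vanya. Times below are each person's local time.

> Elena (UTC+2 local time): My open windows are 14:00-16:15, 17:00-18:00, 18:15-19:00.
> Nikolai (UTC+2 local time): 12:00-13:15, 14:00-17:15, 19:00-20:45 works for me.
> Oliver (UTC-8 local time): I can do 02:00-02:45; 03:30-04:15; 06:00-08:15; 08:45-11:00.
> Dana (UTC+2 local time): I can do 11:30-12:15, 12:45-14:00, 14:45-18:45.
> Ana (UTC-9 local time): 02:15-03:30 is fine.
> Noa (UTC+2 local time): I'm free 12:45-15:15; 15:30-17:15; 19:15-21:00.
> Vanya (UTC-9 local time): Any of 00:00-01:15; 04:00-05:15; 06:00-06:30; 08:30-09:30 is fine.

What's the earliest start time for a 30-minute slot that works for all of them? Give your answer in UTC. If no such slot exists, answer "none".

none

Elena in UTC: 12:00-14:15, 15:00-16:00, 16:15-17:00 (subtract 2h to convert from UTC+2).
Nikolai in UTC: 10:00-11:15, 12:00-15:15, 17:00-18:45 (subtract 2h to convert from UTC+2).
Oliver in UTC: 10:00-10:45, 11:30-12:15, 14:00-16:15, 16:45-19:00 (add 8h to convert from UTC-8).
Dana in UTC: 09:30-10:15, 10:45-12:00, 12:45-16:45 (subtract 2h to convert from UTC+2).
Ana in UTC: 11:15-12:30 (add 9h to convert from UTC-9).
Noa in UTC: 10:45-13:15, 13:30-15:15, 17:15-19:00 (subtract 2h to convert from UTC+2).
Vanya in UTC: 09:00-10:15, 13:00-14:15, 15:00-15:30, 17:30-18:30 (add 9h to convert from UTC-9).
Elena ∩ Nikolai: 12:00-14:15, 15:00-15:15.
Elena ∩ Nikolai ∩ Oliver: 12:00-12:15, 14:00-14:15, 15:00-15:15.
Elena ∩ Nikolai ∩ Oliver ∩ Dana: 14:00-14:15, 15:00-15:15.
Elena ∩ Nikolai ∩ Oliver ∩ Dana ∩ Ana: ∅.
Elena ∩ Nikolai ∩ Oliver ∩ Dana ∩ Ana ∩ Noa: ∅.
Elena ∩ Nikolai ∩ Oliver ∩ Dana ∩ Ana ∩ Noa ∩ Vanya: ∅.
There is no time when everyone is free.
No common window is at least 30 minutes long.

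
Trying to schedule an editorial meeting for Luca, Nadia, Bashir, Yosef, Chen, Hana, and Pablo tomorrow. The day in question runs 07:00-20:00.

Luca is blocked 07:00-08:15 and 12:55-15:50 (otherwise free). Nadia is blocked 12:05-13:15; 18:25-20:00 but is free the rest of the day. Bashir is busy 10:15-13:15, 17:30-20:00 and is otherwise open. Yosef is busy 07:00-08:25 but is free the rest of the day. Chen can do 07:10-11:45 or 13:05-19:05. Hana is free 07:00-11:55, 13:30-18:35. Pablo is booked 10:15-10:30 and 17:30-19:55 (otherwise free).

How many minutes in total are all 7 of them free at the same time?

210

Luca free: 08:15-12:55, 15:50-20:00 (invert busy blocks within the working day).
Nadia free: 07:00-12:05, 13:15-18:25 (invert busy blocks within the working day).
Bashir free: 07:00-10:15, 13:15-17:30 (invert busy blocks within the working day).
Yosef free: 08:25-20:00 (invert busy blocks within the working day).
Chen free: 07:10-11:45, 13:05-19:05.
Hana free: 07:00-11:55, 13:30-18:35.
Pablo free: 07:00-10:15, 10:30-17:30, 19:55-20:00 (invert busy blocks within the working day).
Luca ∩ Nadia: 08:15-12:05, 15:50-18:25.
Luca ∩ Nadia ∩ Bashir: 08:15-10:15, 15:50-17:30.
Luca ∩ Nadia ∩ Bashir ∩ Yosef: 08:25-10:15, 15:50-17:30.
Luca ∩ Nadia ∩ Bashir ∩ Yosef ∩ Chen: 08:25-10:15, 15:50-17:30.
Luca ∩ Nadia ∩ Bashir ∩ Yosef ∩ Chen ∩ Hana: 08:25-10:15, 15:50-17:30.
Luca ∩ Nadia ∩ Bashir ∩ Yosef ∩ Chen ∩ Hana ∩ Pablo: 08:25-10:15, 15:50-17:30.
Summing the common windows: 110 + 100 = 210 minutes.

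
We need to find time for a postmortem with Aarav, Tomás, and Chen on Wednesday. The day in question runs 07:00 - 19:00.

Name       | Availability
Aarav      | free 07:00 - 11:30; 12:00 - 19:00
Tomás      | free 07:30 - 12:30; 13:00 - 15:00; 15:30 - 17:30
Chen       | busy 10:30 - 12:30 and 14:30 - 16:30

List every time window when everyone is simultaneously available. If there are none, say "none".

Aarav free: 07:00-11:30, 12:00-19:00.
Tomás free: 07:30-12:30, 13:00-15:00, 15:30-17:30.
Chen free: 07:00-10:30, 12:30-14:30, 16:30-19:00 (invert busy blocks within the working day).
Aarav ∩ Tomás: 07:30-11:30, 12:00-12:30, 13:00-15:00, 15:30-17:30.
Aarav ∩ Tomás ∩ Chen: 07:30-10:30, 13:00-14:30, 16:30-17:30.

07:30-10:30, 13:00-14:30, 16:30-17:30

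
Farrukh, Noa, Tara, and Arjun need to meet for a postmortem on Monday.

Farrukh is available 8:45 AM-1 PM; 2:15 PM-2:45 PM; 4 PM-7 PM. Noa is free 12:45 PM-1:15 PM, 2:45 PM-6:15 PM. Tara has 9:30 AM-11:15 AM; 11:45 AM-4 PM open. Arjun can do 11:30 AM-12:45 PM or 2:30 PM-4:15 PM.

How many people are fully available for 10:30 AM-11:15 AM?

Farrukh and Tara can make the full 10:30-11:15 slot — that's 2.

2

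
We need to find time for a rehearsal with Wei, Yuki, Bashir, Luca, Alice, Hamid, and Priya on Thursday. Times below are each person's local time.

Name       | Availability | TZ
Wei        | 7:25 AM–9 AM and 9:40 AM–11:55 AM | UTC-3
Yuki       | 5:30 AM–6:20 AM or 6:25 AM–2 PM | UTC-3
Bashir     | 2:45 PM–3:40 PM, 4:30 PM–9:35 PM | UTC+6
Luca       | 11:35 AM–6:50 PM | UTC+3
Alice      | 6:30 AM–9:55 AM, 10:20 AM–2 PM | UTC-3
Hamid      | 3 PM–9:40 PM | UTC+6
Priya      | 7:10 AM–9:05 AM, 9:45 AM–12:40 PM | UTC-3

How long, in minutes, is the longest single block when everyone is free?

95

Wei in UTC: 10:25-12:00, 12:40-14:55 (add 3h to convert from UTC-3).
Yuki in UTC: 08:30-09:20, 09:25-17:00 (add 3h to convert from UTC-3).
Bashir in UTC: 08:45-09:40, 10:30-15:35 (subtract 6h to convert from UTC+6).
Luca in UTC: 08:35-15:50 (subtract 3h to convert from UTC+3).
Alice in UTC: 09:30-12:55, 13:20-17:00 (add 3h to convert from UTC-3).
Hamid in UTC: 09:00-15:40 (subtract 6h to convert from UTC+6).
Priya in UTC: 10:10-12:05, 12:45-15:40 (add 3h to convert from UTC-3).
Wei ∩ Yuki: 10:25-12:00, 12:40-14:55.
Wei ∩ Yuki ∩ Bashir: 10:30-12:00, 12:40-14:55.
Wei ∩ Yuki ∩ Bashir ∩ Luca: 10:30-12:00, 12:40-14:55.
Wei ∩ Yuki ∩ Bashir ∩ Luca ∩ Alice: 10:30-12:00, 12:40-12:55, 13:20-14:55.
Wei ∩ Yuki ∩ Bashir ∩ Luca ∩ Alice ∩ Hamid: 10:30-12:00, 12:40-12:55, 13:20-14:55.
Wei ∩ Yuki ∩ Bashir ∩ Luca ∩ Alice ∩ Hamid ∩ Priya: 10:30-12:00, 12:45-12:55, 13:20-14:55.
So the common availability across everyone is 10:30-12:00, 12:45-12:55, 13:20-14:55.
The longest is 13:20-14:55 at 95 minutes.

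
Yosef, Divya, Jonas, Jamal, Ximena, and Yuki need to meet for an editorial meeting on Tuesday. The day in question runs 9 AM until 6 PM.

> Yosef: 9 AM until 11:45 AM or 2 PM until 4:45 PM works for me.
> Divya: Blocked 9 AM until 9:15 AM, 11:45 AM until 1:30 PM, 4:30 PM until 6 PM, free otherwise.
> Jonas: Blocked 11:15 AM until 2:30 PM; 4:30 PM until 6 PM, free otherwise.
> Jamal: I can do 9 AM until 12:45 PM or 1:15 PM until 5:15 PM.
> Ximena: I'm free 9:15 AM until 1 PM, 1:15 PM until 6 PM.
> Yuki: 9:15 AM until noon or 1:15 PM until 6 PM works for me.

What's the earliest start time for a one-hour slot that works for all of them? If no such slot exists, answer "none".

09:15

Yosef free: 09:00-11:45, 14:00-16:45.
Divya free: 09:15-11:45, 13:30-16:30 (invert busy blocks within the working day).
Jonas free: 09:00-11:15, 14:30-16:30 (invert busy blocks within the working day).
Jamal free: 09:00-12:45, 13:15-17:15.
Ximena free: 09:15-13:00, 13:15-18:00.
Yuki free: 09:15-12:00, 13:15-18:00.
Yosef ∩ Divya: 09:15-11:45, 14:00-16:30.
Yosef ∩ Divya ∩ Jonas: 09:15-11:15, 14:30-16:30.
Yosef ∩ Divya ∩ Jonas ∩ Jamal: 09:15-11:15, 14:30-16:30.
Yosef ∩ Divya ∩ Jonas ∩ Jamal ∩ Ximena: 09:15-11:15, 14:30-16:30.
Yosef ∩ Divya ∩ Jonas ∩ Jamal ∩ Ximena ∩ Yuki: 09:15-11:15, 14:30-16:30.
The first common window of at least 60 minutes is 09:15-11:15, so the earliest start is 09:15.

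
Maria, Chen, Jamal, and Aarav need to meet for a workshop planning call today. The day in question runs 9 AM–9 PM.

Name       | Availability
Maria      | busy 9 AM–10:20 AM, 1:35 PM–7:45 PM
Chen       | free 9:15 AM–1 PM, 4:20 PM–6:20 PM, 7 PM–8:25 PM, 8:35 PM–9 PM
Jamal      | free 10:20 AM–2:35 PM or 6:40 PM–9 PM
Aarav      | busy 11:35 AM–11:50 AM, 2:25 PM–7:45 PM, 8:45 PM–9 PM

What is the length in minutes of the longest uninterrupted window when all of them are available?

Maria free: 10:20-13:35, 19:45-21:00 (invert busy blocks within the working day).
Chen free: 09:15-13:00, 16:20-18:20, 19:00-20:25, 20:35-21:00.
Jamal free: 10:20-14:35, 18:40-21:00.
Aarav free: 09:00-11:35, 11:50-14:25, 19:45-20:45 (invert busy blocks within the working day).
Maria ∩ Chen: 10:20-13:00, 19:45-20:25, 20:35-21:00.
Maria ∩ Chen ∩ Jamal: 10:20-13:00, 19:45-20:25, 20:35-21:00.
Maria ∩ Chen ∩ Jamal ∩ Aarav: 10:20-11:35, 11:50-13:00, 19:45-20:25, 20:35-20:45.
The longest is 10:20-11:35 at 75 minutes.

75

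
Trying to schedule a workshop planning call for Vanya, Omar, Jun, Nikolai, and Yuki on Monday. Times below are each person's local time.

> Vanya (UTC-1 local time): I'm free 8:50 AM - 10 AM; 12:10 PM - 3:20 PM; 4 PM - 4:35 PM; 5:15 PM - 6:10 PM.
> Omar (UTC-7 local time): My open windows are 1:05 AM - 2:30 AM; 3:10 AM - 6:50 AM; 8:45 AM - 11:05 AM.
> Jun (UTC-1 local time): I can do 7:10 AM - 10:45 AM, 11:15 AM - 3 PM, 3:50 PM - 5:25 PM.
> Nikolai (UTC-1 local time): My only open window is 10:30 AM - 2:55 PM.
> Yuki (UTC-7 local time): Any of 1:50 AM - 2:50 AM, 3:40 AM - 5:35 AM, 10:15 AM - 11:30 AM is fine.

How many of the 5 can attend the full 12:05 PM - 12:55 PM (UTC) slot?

Vanya in UTC: 09:50-11:00, 13:10-16:20, 17:00-17:35, 18:15-19:10 (add 1h to convert from UTC-1).
Omar in UTC: 08:05-09:30, 10:10-13:50, 15:45-18:05 (add 7h to convert from UTC-7).
Jun in UTC: 08:10-11:45, 12:15-16:00, 16:50-18:25 (add 1h to convert from UTC-1).
Nikolai in UTC: 11:30-15:55 (add 1h to convert from UTC-1).
Yuki in UTC: 08:50-09:50, 10:40-12:35, 17:15-18:30 (add 7h to convert from UTC-7).
Omar and Nikolai can make the full 12:05-12:55 slot — that's 2.

2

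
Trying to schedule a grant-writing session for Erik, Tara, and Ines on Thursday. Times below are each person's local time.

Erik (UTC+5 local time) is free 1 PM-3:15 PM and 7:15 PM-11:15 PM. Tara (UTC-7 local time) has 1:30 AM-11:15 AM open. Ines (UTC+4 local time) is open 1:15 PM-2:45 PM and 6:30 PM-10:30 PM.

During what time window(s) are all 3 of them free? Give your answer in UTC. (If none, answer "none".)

Erik in UTC: 08:00-10:15, 14:15-18:15 (subtract 5h to convert from UTC+5).
Tara in UTC: 08:30-18:15 (add 7h to convert from UTC-7).
Ines in UTC: 09:15-10:45, 14:30-18:30 (subtract 4h to convert from UTC+4).
Erik ∩ Tara: 08:30-10:15, 14:15-18:15.
Erik ∩ Tara ∩ Ines: 09:15-10:15, 14:30-18:15.
So the common availability across everyone is 09:15-10:15, 14:30-18:15.

09:15-10:15, 14:30-18:15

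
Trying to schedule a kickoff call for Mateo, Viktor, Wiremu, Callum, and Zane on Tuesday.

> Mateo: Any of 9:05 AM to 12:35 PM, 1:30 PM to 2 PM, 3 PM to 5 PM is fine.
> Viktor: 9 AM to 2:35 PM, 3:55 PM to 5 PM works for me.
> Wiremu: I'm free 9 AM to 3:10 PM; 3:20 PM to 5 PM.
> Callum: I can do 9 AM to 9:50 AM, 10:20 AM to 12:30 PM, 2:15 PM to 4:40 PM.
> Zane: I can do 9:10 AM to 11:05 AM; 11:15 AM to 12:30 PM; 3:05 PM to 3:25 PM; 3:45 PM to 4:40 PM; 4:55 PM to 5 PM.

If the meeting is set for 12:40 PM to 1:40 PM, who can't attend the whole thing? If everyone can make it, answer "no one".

Callum, Mateo, Zane

Mateo: not fully free for 12:40-13:40. Viktor: free for 12:40-13:40. Wiremu: free for 12:40-13:40. Callum: not fully free for 12:40-13:40. Zane: not fully free for 12:40-13:40.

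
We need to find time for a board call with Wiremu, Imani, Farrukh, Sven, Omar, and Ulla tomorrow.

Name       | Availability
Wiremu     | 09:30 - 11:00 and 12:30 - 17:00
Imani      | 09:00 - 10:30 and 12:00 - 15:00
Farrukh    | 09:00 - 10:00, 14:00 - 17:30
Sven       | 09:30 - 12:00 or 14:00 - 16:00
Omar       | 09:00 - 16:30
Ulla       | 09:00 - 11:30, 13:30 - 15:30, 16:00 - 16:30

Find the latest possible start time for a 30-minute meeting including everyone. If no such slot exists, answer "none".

Wiremu ∩ Imani: 09:30-10:30, 12:30-15:00.
Wiremu ∩ Imani ∩ Farrukh: 09:30-10:00, 14:00-15:00.
Wiremu ∩ Imani ∩ Farrukh ∩ Sven: 09:30-10:00, 14:00-15:00.
Wiremu ∩ Imani ∩ Farrukh ∩ Sven ∩ Omar: 09:30-10:00, 14:00-15:00.
Wiremu ∩ Imani ∩ Farrukh ∩ Sven ∩ Omar ∩ Ulla: 09:30-10:00, 14:00-15:00.
Those are the intersection windows.
The last common window of at least 30 minutes is 14:00-15:00; a 30-minute meeting can start as late as 14:30 and still end by 15:00.

14:30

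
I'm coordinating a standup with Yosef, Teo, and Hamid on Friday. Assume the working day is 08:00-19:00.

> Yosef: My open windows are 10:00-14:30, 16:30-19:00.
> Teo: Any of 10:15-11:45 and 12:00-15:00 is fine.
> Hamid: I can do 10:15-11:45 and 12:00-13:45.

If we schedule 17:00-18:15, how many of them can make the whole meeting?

Yosef can make the full 17:00-18:15 slot — that's 1.

1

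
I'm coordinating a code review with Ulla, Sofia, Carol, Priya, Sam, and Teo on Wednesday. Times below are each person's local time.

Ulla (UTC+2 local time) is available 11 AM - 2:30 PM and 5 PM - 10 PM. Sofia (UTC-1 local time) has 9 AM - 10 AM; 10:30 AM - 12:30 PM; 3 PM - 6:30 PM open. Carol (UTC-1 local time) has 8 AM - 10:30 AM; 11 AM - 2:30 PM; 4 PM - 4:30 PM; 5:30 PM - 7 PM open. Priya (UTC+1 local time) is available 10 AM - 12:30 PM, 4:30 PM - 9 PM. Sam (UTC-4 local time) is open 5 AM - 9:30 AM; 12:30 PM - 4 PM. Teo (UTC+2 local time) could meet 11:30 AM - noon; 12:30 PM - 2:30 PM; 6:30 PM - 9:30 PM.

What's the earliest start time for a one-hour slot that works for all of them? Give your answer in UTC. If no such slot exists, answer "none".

Ulla in UTC: 09:00-12:30, 15:00-20:00 (subtract 2h to convert from UTC+2).
Sofia in UTC: 10:00-11:00, 11:30-13:30, 16:00-19:30 (add 1h to convert from UTC-1).
Carol in UTC: 09:00-11:30, 12:00-15:30, 17:00-17:30, 18:30-20:00 (add 1h to convert from UTC-1).
Priya in UTC: 09:00-11:30, 15:30-20:00 (subtract 1h to convert from UTC+1).
Sam in UTC: 09:00-13:30, 16:30-20:00 (add 4h to convert from UTC-4).
Teo in UTC: 09:30-10:00, 10:30-12:30, 16:30-19:30 (subtract 2h to convert from UTC+2).
Ulla ∩ Sofia: 10:00-11:00, 11:30-12:30, 16:00-19:30.
Ulla ∩ Sofia ∩ Carol: 10:00-11:00, 12:00-12:30, 17:00-17:30, 18:30-19:30.
Ulla ∩ Sofia ∩ Carol ∩ Priya: 10:00-11:00, 17:00-17:30, 18:30-19:30.
Ulla ∩ Sofia ∩ Carol ∩ Priya ∩ Sam: 10:00-11:00, 17:00-17:30, 18:30-19:30.
Ulla ∩ Sofia ∩ Carol ∩ Priya ∩ Sam ∩ Teo: 10:30-11:00, 17:00-17:30, 18:30-19:30.
The first common window of at least 60 minutes is 18:30-19:30, so the earliest start is 18:30.

18:30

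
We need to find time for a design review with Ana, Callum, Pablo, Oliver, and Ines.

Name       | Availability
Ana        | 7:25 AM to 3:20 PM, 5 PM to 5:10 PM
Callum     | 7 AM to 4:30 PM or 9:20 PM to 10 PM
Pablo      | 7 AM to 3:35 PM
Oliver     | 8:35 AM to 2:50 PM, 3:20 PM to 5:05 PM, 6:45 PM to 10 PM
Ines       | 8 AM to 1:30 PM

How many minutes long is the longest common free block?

Ana ∩ Callum: 07:25-15:20.
Ana ∩ Callum ∩ Pablo: 07:25-15:20.
Ana ∩ Callum ∩ Pablo ∩ Oliver: 08:35-14:50.
Ana ∩ Callum ∩ Pablo ∩ Oliver ∩ Ines: 08:35-13:30.
So the common availability across everyone is 08:35-13:30.
The longest is 08:35-13:30 at 295 minutes.

295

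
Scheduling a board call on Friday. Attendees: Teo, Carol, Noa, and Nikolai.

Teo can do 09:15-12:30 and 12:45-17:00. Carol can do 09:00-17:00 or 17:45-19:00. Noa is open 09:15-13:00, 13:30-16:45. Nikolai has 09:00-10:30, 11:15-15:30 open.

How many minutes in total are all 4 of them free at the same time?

Teo ∩ Carol: 09:15-12:30, 12:45-17:00.
Teo ∩ Carol ∩ Noa: 09:15-12:30, 12:45-13:00, 13:30-16:45.
Teo ∩ Carol ∩ Noa ∩ Nikolai: 09:15-10:30, 11:15-12:30, 12:45-13:00, 13:30-15:30.
Those are the intersection windows.
Summing the common windows: 75 + 75 + 15 + 120 = 285 minutes.

285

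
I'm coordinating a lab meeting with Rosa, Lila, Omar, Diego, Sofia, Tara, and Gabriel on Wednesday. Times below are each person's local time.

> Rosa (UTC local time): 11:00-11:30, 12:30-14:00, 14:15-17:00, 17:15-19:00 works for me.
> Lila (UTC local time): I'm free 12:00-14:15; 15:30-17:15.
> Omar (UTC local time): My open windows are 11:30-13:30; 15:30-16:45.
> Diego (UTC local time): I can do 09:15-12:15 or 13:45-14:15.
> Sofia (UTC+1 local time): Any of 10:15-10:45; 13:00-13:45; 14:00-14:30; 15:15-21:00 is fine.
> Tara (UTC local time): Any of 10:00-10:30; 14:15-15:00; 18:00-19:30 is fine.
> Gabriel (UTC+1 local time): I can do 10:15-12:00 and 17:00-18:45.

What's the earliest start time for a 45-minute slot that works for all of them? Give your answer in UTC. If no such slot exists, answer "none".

none

Rosa in UTC: 11:00-11:30, 12:30-14:00, 14:15-17:00, 17:15-19:00.
Lila in UTC: 12:00-14:15, 15:30-17:15.
Omar in UTC: 11:30-13:30, 15:30-16:45.
Diego in UTC: 09:15-12:15, 13:45-14:15.
Sofia in UTC: 09:15-09:45, 12:00-12:45, 13:00-13:30, 14:15-20:00 (subtract 1h to convert from UTC+1).
Tara in UTC: 10:00-10:30, 14:15-15:00, 18:00-19:30.
Gabriel in UTC: 09:15-11:00, 16:00-17:45 (subtract 1h to convert from UTC+1).
Rosa ∩ Lila: 12:30-14:00, 15:30-17:00.
Rosa ∩ Lila ∩ Omar: 12:30-13:30, 15:30-16:45.
Rosa ∩ Lila ∩ Omar ∩ Diego: ∅.
Rosa ∩ Lila ∩ Omar ∩ Diego ∩ Sofia: ∅.
Rosa ∩ Lila ∩ Omar ∩ Diego ∩ Sofia ∩ Tara: ∅.
Rosa ∩ Lila ∩ Omar ∩ Diego ∩ Sofia ∩ Tara ∩ Gabriel: ∅.
There is no time when everyone is free.
No common window is at least 45 minutes long.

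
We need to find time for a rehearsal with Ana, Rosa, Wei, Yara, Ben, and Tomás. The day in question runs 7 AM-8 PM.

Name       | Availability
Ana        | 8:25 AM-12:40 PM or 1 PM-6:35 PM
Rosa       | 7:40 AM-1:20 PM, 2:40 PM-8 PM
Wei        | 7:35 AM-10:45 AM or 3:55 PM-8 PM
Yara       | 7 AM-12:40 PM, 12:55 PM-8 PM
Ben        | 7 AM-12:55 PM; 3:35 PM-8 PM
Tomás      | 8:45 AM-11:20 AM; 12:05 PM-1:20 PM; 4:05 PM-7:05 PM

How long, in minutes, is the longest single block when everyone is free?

150

Ana ∩ Rosa: 08:25-12:40, 13:00-13:20, 14:40-18:35.
Ana ∩ Rosa ∩ Wei: 08:25-10:45, 15:55-18:35.
Ana ∩ Rosa ∩ Wei ∩ Yara: 08:25-10:45, 15:55-18:35.
Ana ∩ Rosa ∩ Wei ∩ Yara ∩ Ben: 08:25-10:45, 15:55-18:35.
Ana ∩ Rosa ∩ Wei ∩ Yara ∩ Ben ∩ Tomás: 08:45-10:45, 16:05-18:35.
The longest is 16:05-18:35 at 150 minutes.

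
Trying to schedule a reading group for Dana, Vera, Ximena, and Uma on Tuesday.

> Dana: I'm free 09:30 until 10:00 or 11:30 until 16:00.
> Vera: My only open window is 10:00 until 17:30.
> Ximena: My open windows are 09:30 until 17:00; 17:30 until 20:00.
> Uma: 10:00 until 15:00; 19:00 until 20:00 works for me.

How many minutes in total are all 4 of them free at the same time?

210

Dana ∩ Vera: 11:30-16:00.
Dana ∩ Vera ∩ Ximena: 11:30-16:00.
Dana ∩ Vera ∩ Ximena ∩ Uma: 11:30-15:00.
That's a single block of 210 minutes.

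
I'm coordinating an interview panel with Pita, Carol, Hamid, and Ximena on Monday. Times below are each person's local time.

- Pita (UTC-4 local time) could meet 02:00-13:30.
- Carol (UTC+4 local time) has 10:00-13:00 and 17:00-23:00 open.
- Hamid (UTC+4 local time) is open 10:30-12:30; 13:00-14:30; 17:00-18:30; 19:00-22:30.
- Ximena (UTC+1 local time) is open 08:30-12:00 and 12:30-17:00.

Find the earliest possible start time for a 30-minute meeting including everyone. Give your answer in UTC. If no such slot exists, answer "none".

Pita in UTC: 06:00-17:30 (add 4h to convert from UTC-4).
Carol in UTC: 06:00-09:00, 13:00-19:00 (subtract 4h to convert from UTC+4).
Hamid in UTC: 06:30-08:30, 09:00-10:30, 13:00-14:30, 15:00-18:30 (subtract 4h to convert from UTC+4).
Ximena in UTC: 07:30-11:00, 11:30-16:00 (subtract 1h to convert from UTC+1).
Pita ∩ Carol: 06:00-09:00, 13:00-17:30.
Pita ∩ Carol ∩ Hamid: 06:30-08:30, 13:00-14:30, 15:00-17:30.
Pita ∩ Carol ∩ Hamid ∩ Ximena: 07:30-08:30, 13:00-14:30, 15:00-16:00.
Those are the intersection windows.
The first common window of at least 30 minutes is 07:30-08:30, so the earliest start is 07:30.

07:30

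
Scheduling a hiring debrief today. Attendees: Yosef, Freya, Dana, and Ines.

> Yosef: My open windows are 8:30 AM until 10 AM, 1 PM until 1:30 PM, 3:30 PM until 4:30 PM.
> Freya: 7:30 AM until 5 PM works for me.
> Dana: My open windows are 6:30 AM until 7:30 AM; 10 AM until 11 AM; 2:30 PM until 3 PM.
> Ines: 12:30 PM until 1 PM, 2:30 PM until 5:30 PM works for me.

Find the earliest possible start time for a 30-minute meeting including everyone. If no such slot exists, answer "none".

none

Yosef ∩ Freya: 08:30-10:00, 13:00-13:30, 15:30-16:30.
Yosef ∩ Freya ∩ Dana: ∅.
Yosef ∩ Freya ∩ Dana ∩ Ines: ∅.
There is no time when everyone is free.
No common window is at least 30 minutes long.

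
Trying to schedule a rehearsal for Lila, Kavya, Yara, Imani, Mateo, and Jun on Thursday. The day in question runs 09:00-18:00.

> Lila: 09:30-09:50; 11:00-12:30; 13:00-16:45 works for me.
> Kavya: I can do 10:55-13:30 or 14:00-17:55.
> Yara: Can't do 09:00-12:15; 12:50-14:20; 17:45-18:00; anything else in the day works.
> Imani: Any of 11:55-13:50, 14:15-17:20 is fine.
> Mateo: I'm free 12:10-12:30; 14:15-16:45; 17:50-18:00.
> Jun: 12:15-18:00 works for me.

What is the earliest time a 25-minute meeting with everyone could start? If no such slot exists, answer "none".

Lila free: 09:30-09:50, 11:00-12:30, 13:00-16:45.
Kavya free: 10:55-13:30, 14:00-17:55.
Yara free: 12:15-12:50, 14:20-17:45 (invert busy blocks within the working day).
Imani free: 11:55-13:50, 14:15-17:20.
Mateo free: 12:10-12:30, 14:15-16:45, 17:50-18:00.
Jun free: 12:15-18:00.
Lila ∩ Kavya: 11:00-12:30, 13:00-13:30, 14:00-16:45.
Lila ∩ Kavya ∩ Yara: 12:15-12:30, 14:20-16:45.
Lila ∩ Kavya ∩ Yara ∩ Imani: 12:15-12:30, 14:20-16:45.
Lila ∩ Kavya ∩ Yara ∩ Imani ∩ Mateo: 12:15-12:30, 14:20-16:45.
Lila ∩ Kavya ∩ Yara ∩ Imani ∩ Mateo ∩ Jun: 12:15-12:30, 14:20-16:45.
So the common availability across everyone is 12:15-12:30, 14:20-16:45.
The first common window of at least 25 minutes is 14:20-16:45, so the earliest start is 14:20.

14:20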